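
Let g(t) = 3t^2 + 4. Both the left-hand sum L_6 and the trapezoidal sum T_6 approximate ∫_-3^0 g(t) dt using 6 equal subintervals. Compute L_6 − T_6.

L_6 = 46.125.
T_6 = 39.375.
L_6 − T_6 = 6.75.

6.75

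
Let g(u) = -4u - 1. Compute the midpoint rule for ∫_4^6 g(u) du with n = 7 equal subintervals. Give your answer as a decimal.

-42

Δu = (6 − 4)/7 = 2/7.
Midpoints: 29/7, 31/7, 33/7, 5, 37/7, 39/7, 41/7.
g(29/7) = -123/7, g(31/7) = -131/7, g(33/7) = -139/7, g(5) = -21, g(37/7) = -155/7, g(39/7) = -163/7, g(41/7) = -171/7.
Sum = Δu · [g(29/7) + g(31/7) + g(33/7) + ...].
Sum = -42.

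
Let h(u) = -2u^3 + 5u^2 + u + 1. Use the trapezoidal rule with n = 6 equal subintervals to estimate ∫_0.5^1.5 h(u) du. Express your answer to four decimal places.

Δu = (1.5 − 0.5)/6 = 1/6.
h(0.5) = 2.5, h(2/3) = 89/27, h(5/6) = 112/27, h(1) = 5, h(7/6) = 313/54, h(4/3) = 175/27, h(1.5) = 7.
T_6 = (Δu/2)·[h(u_0) + 2h(u_1) + ... + 2h(u_{5}) + h(u_6)].
Sum ≈ 4.9120.

4.9120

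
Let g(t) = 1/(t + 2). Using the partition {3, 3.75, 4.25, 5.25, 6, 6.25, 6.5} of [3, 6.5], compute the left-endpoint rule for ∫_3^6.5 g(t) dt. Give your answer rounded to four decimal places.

0.5620

Subinterval widths: 0.75, 0.5, 1, 0.75, 0.25, 0.25.
Left endpoints: 3, 3.75, 4.25, 5.25, 6, 6.25.
g(3) = 0.2, g(3.75) = 4/23, g(4.25) = 0.16, g(5.25) = 4/29, g(6) = 0.125, g(6.25) = 4/33.
Sum = Σ Δt_i · g(t_i).
Sum ≈ 0.5620.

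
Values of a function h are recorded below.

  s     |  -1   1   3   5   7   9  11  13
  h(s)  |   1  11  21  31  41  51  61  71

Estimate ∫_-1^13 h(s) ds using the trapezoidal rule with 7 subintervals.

504

Δs = 2.
T_7 = (2/2)·[1 + 2·11 + 2·21 + 2·31 + 2·41 + 2·51 + 2·61 + 71] = 504.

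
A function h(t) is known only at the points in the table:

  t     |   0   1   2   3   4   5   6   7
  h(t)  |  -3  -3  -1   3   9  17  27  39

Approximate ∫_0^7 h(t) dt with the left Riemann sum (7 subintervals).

49

Δt = 1.
Sum = 1·[(-3) + (-3) + (-1) + 3 + 9 + 17 + 27] = 49.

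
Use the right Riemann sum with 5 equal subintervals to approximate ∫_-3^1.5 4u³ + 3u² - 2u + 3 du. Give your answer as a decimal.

Δu = (1.5 − (-3))/5 = 0.9.
Right endpoints: -2.1, -1.2, -0.3, 0.6, 1.5.
f(-2.1) = -16.614, f(-1.2) = 2.808, f(-0.3) = 3.762, f(0.6) = 3.744, f(1.5) = 20.25.
Sum = Δu · [f(-2.1) + f(-1.2) + f(-0.3) + f(0.6) + f(1.5)].
Sum = 12.555.

12.555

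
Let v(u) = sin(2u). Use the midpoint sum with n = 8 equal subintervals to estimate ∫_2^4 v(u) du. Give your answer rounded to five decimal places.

-0.25674

Δu = (4 − 2)/8 = 0.25.
Midpoints: 2.125, 2.375, 2.625, 2.875, 3.125, 3.375, 3.625, 3.875.
v(2.125) ≈ -0.89499, v(2.375) ≈ -0.99929, v(2.625) ≈ -0.85893, v(2.875) ≈ -0.50828, v(3.125) ≈ -0.03318, v(3.375) ≈ 0.45004, v(3.625) ≈ 0.82308, v(3.875) ≈ 0.99460.
Sum = Δu · [v(2.125) + v(2.375) + v(2.625) + ...].
Sum ≈ -0.25674.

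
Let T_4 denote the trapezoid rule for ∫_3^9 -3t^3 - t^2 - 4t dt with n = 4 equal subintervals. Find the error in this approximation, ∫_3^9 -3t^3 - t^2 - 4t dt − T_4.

Exact integral: ∫_3^9 f(t) dt = -5238.
T_4 = -5361.75.
Error = -5238 − (-5361.75) = 123.75.

123.75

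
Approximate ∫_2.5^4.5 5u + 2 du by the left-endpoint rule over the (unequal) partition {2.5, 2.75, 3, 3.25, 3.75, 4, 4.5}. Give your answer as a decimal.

37.125

Subinterval widths: 0.25, 0.25, 0.25, 0.5, 0.25, 0.5.
Left endpoints: 2.5, 2.75, 3, 3.25, 3.75, 4.
f(2.5) = 14.5, f(2.75) = 15.75, f(3) = 17, f(3.25) = 18.25, f(3.75) = 20.75, f(4) = 22.
Sum = Σ Δu_i · f(u_i).
Sum = 37.125.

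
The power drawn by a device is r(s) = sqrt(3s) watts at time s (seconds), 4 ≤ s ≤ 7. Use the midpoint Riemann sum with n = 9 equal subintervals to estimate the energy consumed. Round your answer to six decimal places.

Δs = (7 − 4)/9 = 1/3.
Midpoints: 25/6, 4.5, 29/6, 31/6, 5.5, 35/6, 37/6, 6.5, 41/6.
r(25/6) ≈ 3.535534, r(4.5) ≈ 3.674235, r(29/6) ≈ 3.807887, r(31/6) ≈ 3.937004, r(5.5) ≈ 4.062019, r(35/6) ≈ 4.183300, r(37/6) ≈ 4.301163, r(6.5) ≈ 4.415880, r(41/6) ≈ 4.527693.
Sum = Δs · [r(25/6) + r(4.5) + r(29/6) + ...].
Sum ≈ 12.148238.

12.148238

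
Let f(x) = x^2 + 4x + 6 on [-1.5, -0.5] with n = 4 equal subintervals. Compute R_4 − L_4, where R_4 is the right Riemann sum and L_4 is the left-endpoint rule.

0.5

R_4 = 3.34375.
L_4 = 2.84375.
R_4 − L_4 = 0.5.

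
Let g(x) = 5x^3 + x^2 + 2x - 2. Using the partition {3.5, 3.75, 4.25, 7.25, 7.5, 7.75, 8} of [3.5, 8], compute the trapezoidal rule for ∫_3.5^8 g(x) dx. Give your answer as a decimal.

5526.48828125

Subinterval widths: 0.25, 0.5, 3, 0.25, 0.25, 0.25.
g(3.5) = 231.625, g(3.75) = 283.234375, g(4.25) = 408.390625, g(7.25) = 1970.453125, g(7.5) = 2178.625, g(7.75) = 2400.984375, g(8) = 2638.
On each subinterval the trapezoid contributes (Δx_i/2)·[g(x_{i-1}) + g(x_i)].
Sum = 5526.48828125.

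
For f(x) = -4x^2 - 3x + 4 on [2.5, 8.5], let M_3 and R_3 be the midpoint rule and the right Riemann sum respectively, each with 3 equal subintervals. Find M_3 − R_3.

306

M_3 = -865.
R_3 = -1171.
M_3 − R_3 = 306.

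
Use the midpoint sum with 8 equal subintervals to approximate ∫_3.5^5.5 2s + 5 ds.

28

Δs = (5.5 − 3.5)/8 = 0.25.
Midpoints: 3.625, 3.875, 4.125, 4.375, 4.625, 4.875, 5.125, 5.375.
f(3.625) = 12.25, f(3.875) = 12.75, f(4.125) = 13.25, f(4.375) = 13.75, f(4.625) = 14.25, f(4.875) = 14.75, f(5.125) = 15.25, f(5.375) = 15.75.
Sum = Δs · [f(3.625) + f(3.875) + f(4.125) + ...].
Sum = 28.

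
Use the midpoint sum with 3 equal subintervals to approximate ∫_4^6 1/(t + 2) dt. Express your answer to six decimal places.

0.287458

Δt = (6 − 4)/3 = 2/3.
Midpoints: 13/3, 5, 17/3.
f(13/3) = 3/19, f(5) = 1/7, f(17/3) = 3/23.
Sum = Δt · [f(13/3) + f(5) + f(17/3)].
Sum ≈ 0.287458.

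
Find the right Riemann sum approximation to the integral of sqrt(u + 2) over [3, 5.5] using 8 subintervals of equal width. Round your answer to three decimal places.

Δu = (5.5 − 3)/8 = 0.3125.
Right endpoints: 3.3125, 3.625, 3.9375, 4.25, 4.5625, 4.875, 5.1875, 5.5.
f(3.3125) ≈ 2.305, f(3.625) ≈ 2.372, f(3.9375) ≈ 2.437, f(4.25) ≈ 2.500, f(4.5625) ≈ 2.562, f(4.875) ≈ 2.622, f(5.1875) ≈ 2.681, f(5.5) ≈ 2.739.
Sum = Δu · [f(3.3125) + f(3.625) + f(3.9375) + ...].
Sum ≈ 6.318.

6.318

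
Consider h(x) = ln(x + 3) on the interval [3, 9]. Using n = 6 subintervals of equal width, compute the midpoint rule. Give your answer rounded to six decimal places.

13.071785

Δx = (9 − 3)/6 = 1.
Midpoints: 3.5, 4.5, 5.5, 6.5, 7.5, 8.5.
h(3.5) ≈ 1.871802, h(4.5) ≈ 2.014903, h(5.5) ≈ 2.140066, h(6.5) ≈ 2.251292, h(7.5) ≈ 2.351375, h(8.5) ≈ 2.442347.
Sum = Δx · [h(3.5) + h(4.5) + h(5.5) + ...].
Sum ≈ 13.071785.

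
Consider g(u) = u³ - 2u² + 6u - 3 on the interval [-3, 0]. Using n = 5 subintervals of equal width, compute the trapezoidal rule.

-75.42

Δu = (0 − (-3))/5 = 0.6.
g(-3) = -66, g(-2.4) = -42.744, g(-1.8) = -26.112, g(-1.2) = -14.808, g(-0.6) = -7.536, g(0) = -3.
T_5 = (Δu/2)·[g(u_0) + 2g(u_1) + ... + 2g(u_{4}) + g(u_5)].
Sum = -75.42.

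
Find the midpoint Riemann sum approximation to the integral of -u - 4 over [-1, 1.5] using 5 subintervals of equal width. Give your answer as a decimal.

Δu = (1.5 − (-1))/5 = 0.5.
Midpoints: -0.75, -0.25, 0.25, 0.75, 1.25.
f(-0.75) = -3.25, f(-0.25) = -3.75, f(0.25) = -4.25, f(0.75) = -4.75, f(1.25) = -5.25.
Sum = Δu · [f(-0.75) + f(-0.25) + f(0.25) + f(0.75) + f(1.25)].
Sum = -10.625.

-10.625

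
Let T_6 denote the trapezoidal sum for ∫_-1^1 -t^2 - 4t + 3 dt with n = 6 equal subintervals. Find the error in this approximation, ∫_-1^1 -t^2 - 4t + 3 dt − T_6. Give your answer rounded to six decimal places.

Exact integral: ∫_-1^1 f(t) dt ≈ 5.33333333.
T_6 ≈ 5.29629630.
Error ≈ 5.33333333 − 5.29629630 ≈ 0.037037.

0.037037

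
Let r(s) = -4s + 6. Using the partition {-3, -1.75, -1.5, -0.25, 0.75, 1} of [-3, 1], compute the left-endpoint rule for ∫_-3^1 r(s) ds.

48.5

Subinterval widths: 1.25, 0.25, 1.25, 1, 0.25.
Left endpoints: -3, -1.75, -1.5, -0.25, 0.75.
r(-3) = 18, r(-1.75) = 13, r(-1.5) = 12, r(-0.25) = 7, r(0.75) = 3.
Sum = Σ Δs_i · r(s_i).
Sum = 48.5.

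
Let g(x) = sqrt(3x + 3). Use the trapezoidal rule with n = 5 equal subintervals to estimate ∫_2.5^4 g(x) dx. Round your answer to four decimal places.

5.3485

Δx = (4 − 2.5)/5 = 0.3.
g(2.5) ≈ 3.2404, g(2.8) ≈ 3.3764, g(3.1) ≈ 3.5071, g(3.4) ≈ 3.6332, g(3.7) ≈ 3.7550, g(4) ≈ 3.8730.
T_5 = (Δx/2)·[g(x_0) + 2g(x_1) + ... + 2g(x_{4}) + g(x_5)].
Sum ≈ 5.3485.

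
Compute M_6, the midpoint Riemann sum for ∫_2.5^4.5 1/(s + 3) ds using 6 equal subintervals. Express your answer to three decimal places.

0.310

Δs = (4.5 − 2.5)/6 = 1/3.
Midpoints: 8/3, 3, 10/3, 11/3, 4, 13/3.
f(8/3) = 3/17, f(3) = 1/6, f(10/3) = 3/19, f(11/3) = 0.15, f(4) = 1/7, f(13/3) = 3/22.
Sum = Δs · [f(8/3) + f(3) + f(10/3) + ...].
Sum ≈ 0.310.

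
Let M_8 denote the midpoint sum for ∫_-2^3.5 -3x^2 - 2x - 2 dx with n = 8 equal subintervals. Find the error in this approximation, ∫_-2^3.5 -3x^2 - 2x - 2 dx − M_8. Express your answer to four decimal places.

Exact integral: ∫_-2^3.5 f(x) dx = -70.125.
M_8 ≈ -69.475098.
Error ≈ -70.125 − (-69.475098) ≈ -0.6499.

-0.6499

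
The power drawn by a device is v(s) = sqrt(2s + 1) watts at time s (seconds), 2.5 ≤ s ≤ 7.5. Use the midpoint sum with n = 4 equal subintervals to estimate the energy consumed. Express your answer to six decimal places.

16.444568

Δs = (7.5 − 2.5)/4 = 1.25.
Midpoints: 3.125, 4.375, 5.625, 6.875.
v(3.125) ≈ 2.692582, v(4.375) ≈ 3.122499, v(5.625) ≈ 3.500000, v(6.875) ≈ 3.840573.
Sum = Δs · [v(3.125) + v(4.375) + v(5.625) + v(6.875)].
Sum ≈ 16.444568.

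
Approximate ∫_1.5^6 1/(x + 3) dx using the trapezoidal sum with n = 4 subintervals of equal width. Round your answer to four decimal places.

Δx = (6 − 1.5)/4 = 1.125.
f(1.5) = 2/9, f(2.625) = 8/45, f(3.75) = 4/27, f(4.875) = 8/63, f(6) = 1/9.
T_4 = (Δx/2)·[f(x_0) + 2f(x_1) + 2f(x_2) + 2f(x_3) + f(x_4)].
Sum ≈ 0.6970.

0.6970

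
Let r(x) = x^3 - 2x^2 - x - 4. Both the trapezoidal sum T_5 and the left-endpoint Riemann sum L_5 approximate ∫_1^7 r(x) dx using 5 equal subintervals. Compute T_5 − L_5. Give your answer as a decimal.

T_5 = 338.4.
L_5 = 194.4.
T_5 − L_5 = 144.

144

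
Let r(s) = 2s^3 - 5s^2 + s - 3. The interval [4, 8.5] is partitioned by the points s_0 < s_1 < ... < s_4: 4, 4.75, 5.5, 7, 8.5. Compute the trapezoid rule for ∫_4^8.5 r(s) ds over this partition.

Subinterval widths: 0.75, 0.75, 1.5, 1.5.
r(4) = 49, r(4.75) = 103.28125, r(5.5) = 184, r(7) = 445, r(8.5) = 872.5.
On each subinterval the trapezoid contributes (Δs_i/2)·[r(s_{i-1}) + r(s_i)].
Sum = 1624.7109375.

1624.7109375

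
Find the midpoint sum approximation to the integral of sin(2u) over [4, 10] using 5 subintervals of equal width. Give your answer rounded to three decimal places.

Δu = (10 − 4)/5 = 1.2.
Midpoints: 4.6, 5.8, 7, 8.2, 9.4.
f(4.6) ≈ 0.223, f(5.8) ≈ -0.823, f(7) ≈ 0.991, f(8.2) ≈ -0.638, f(9.4) ≈ -0.050.
Sum = Δu · [f(4.6) + f(5.8) + f(7) + f(8.2) + f(9.4)].
Sum ≈ -0.356.

-0.356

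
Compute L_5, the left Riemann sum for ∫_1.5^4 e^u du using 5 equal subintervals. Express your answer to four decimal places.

Δu = (4 − 1.5)/5 = 0.5.
Left endpoints: 1.5, 2, 2.5, 3, 3.5.
f(1.5) ≈ 4.4817, f(2) ≈ 7.3891, f(2.5) ≈ 12.1825, f(3) ≈ 20.0855, f(3.5) ≈ 33.1155.
Sum = Δu · [f(1.5) + f(2) + f(2.5) + f(3) + f(3.5)].
Sum ≈ 38.6271.

38.6271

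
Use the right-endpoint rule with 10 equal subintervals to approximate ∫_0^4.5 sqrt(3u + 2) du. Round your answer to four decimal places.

Δu = (4.5 − 0)/10 = 0.45.
Right endpoints: 0.45, 0.9, 1.35, 1.8, 2.25, 2.7, 3.15, 3.6, 4.05, 4.5.
f(0.45) ≈ 1.8303, f(0.9) ≈ 2.1679, f(1.35) ≈ 2.4597, f(1.8) ≈ 2.7203, f(2.25) ≈ 2.9580, f(2.7) ≈ 3.1780, f(3.15) ≈ 3.3838, f(3.6) ≈ 3.5777, f(4.05) ≈ 3.7616, f(4.5) ≈ 3.9370.
Sum = Δu · [f(0.45) + f(0.9) + f(1.35) + ...].
Sum ≈ 13.4885.

13.4885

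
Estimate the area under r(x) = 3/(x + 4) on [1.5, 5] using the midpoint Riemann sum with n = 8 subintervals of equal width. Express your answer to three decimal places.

1.477

Δx = (5 − 1.5)/8 = 0.4375.
Midpoints: 1.71875, 2.15625, 2.59375, 3.03125, 3.46875, 3.90625, 4.34375, 4.78125.
r(1.71875) = 32/61, r(2.15625) = 96/197, r(2.59375) = 96/211, r(3.03125) = 32/75, r(3.46875) = 96/239, r(3.90625) = 96/253, r(4.34375) = 32/89, r(4.78125) = 96/281.
Sum = Δx · [r(1.71875) + r(2.15625) + r(2.59375) + ...].
Sum ≈ 1.477.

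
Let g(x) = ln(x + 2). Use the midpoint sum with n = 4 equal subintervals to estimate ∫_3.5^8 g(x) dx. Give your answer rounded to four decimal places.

Δx = (8 − 3.5)/4 = 1.125.
Midpoints: 4.0625, 5.1875, 6.3125, 7.4375.
g(4.0625) ≈ 1.8021, g(5.1875) ≈ 1.9723, g(6.3125) ≈ 2.1178, g(7.4375) ≈ 2.2447.
Sum = Δx · [g(4.0625) + g(5.1875) + g(6.3125) + g(7.4375)].
Sum ≈ 9.1540.

9.1540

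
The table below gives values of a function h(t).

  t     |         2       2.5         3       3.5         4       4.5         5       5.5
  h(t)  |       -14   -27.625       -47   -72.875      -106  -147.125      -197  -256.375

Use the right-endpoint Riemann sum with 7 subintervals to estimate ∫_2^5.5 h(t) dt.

Δt = 0.5.
Sum = 0.5·[(-27.625) + (-47) + (-72.875) + (-106) + (-147.125) + (-197) + (-256.375)] = -427.

-427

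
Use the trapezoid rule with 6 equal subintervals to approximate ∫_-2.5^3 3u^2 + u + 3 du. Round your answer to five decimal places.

Δu = (3 − (-2.5))/6 = 11/12.
f(-2.5) = 19.25, f(-19/12) = 8.9375, f(-2/3) = 11/3, f(0.25) = 3.4375, f(7/6) = 8.25, f(25/12) = 869/48, f(3) = 33.
T_6 = (Δu/2)·[f(u_0) + 2f(u_1) + ... + 2f(u_{5}) + f(u_6)].
Sum ≈ 62.81076.

62.81076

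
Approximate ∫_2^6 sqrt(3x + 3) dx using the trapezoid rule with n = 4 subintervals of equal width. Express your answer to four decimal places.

15.3710

Δx = (6 − 2)/4 = 1.
f(2) ≈ 3.0000, f(3) ≈ 3.4641, f(4) ≈ 3.8730, f(5) ≈ 4.2426, f(6) ≈ 4.5826.
T_4 = (Δx/2)·[f(x_0) + 2f(x_1) + 2f(x_2) + 2f(x_3) + f(x_4)].
Sum ≈ 15.3710.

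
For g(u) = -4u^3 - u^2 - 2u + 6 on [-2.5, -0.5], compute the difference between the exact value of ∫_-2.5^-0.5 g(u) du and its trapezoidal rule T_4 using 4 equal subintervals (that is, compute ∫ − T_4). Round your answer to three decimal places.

-1.417

Exact integral: ∫_-2.5^-0.5 g(u) du ≈ 51.83333.
T_4 = 53.25.
Error ≈ 51.83333 − 53.25 ≈ -1.417.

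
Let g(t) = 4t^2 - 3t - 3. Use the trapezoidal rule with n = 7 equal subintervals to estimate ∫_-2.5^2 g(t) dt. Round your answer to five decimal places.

Δt = (2 − (-2.5))/7 = 9/14.
g(-2.5) = 29.5, g(-13/7) = 802/49, g(-17/14) = 641/98, g(-4/7) = 1/49, g(1/14) = -313/98, g(5/7) = -152/49, g(19/14) = 29/98, g(2) = 7.
T_7 = (Δt/2)·[g(t_0) + 2g(t_1) + ... + 2g(t_{6}) + g(t_7)].
Sum ≈ 22.61480.

22.61480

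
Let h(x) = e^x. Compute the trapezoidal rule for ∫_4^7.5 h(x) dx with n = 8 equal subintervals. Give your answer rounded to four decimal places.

1781.3238

Δx = (7.5 − 4)/8 = 0.4375.
h(4) ≈ 54.5982, h(4.4375) ≈ 84.5633, h(4.875) ≈ 130.9742, h(5.3125) ≈ 202.8567, h(5.75) ≈ 314.1907, h(6.1875) ≈ 486.6280, h(6.625) ≈ 753.7042, h(7.0625) ≈ 1167.3599, h(7.5) ≈ 1808.0424.
T_8 = (Δx/2)·[h(x_0) + 2h(x_1) + ... + 2h(x_{7}) + h(x_8)].
Sum ≈ 1781.3238.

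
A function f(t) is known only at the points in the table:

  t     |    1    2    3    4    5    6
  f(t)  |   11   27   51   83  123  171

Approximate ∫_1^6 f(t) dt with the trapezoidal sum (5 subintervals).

Δt = 1.
T_5 = (1/2)·[11 + 2·27 + 2·51 + 2·83 + 2·123 + 171] = 375.

375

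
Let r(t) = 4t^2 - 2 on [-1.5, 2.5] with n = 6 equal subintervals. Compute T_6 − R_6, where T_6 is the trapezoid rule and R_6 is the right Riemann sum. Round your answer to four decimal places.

-5.3333

T_6 ≈ 18.518519.
R_6 ≈ 23.851852.
T_6 − R_6 ≈ -5.3333.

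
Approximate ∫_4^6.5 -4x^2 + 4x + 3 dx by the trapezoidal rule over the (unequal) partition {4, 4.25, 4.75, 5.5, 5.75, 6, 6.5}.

-221.3125

Subinterval widths: 0.25, 0.5, 0.75, 0.25, 0.25, 0.5.
f(4) = -45, f(4.25) = -52.25, f(4.75) = -68.25, f(5.5) = -96, f(5.75) = -106.25, f(6) = -117, f(6.5) = -140.
On each subinterval the trapezoid contributes (Δx_i/2)·[f(x_{i-1}) + f(x_i)].
Sum = -221.3125.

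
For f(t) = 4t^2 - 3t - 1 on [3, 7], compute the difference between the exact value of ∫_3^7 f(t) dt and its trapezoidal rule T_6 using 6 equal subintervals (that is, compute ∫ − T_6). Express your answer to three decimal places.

Exact integral: ∫_3^7 f(t) dt ≈ 357.33333.
T_6 ≈ 358.51852.
Error ≈ 357.33333 − 358.51852 ≈ -1.185.

-1.185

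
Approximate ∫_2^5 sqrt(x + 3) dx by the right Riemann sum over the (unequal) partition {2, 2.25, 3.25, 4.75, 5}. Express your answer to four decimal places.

7.9558

Subinterval widths: 0.25, 1, 1.5, 0.25.
Right endpoints: 2.25, 3.25, 4.75, 5.
f(2.25) ≈ 2.2913, f(3.25) ≈ 2.5000, f(4.75) ≈ 2.7839, f(5) ≈ 2.8284.
Sum = Σ Δx_i · f(x_i).
Sum ≈ 7.9558.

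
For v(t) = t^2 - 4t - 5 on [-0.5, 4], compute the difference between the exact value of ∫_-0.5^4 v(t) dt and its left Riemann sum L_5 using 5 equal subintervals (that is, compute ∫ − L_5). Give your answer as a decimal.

-1.62

Exact integral: ∫_-0.5^4 v(t) dt = -32.625.
L_5 = -31.005.
Error = -32.625 − (-31.005) = -1.62.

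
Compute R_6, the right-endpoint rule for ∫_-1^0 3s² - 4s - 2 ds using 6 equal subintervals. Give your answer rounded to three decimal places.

0.431

Δs = (0 − (-1))/6 = 1/6.
Right endpoints: -5/6, -2/3, -0.5, -1/3, -1/6, 0.
f(-5/6) = 41/12, f(-2/3) = 2, f(-0.5) = 0.75, f(-1/3) = -1/3, f(-1/6) = -1.25, f(0) = -2.
Sum = Δs · [f(-5/6) + f(-2/3) + f(-0.5) + ...].
Sum ≈ 0.431.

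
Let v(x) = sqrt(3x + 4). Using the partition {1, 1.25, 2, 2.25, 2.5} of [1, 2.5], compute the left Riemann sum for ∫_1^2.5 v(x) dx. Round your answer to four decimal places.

Subinterval widths: 0.25, 0.75, 0.25, 0.25.
Left endpoints: 1, 1.25, 2, 2.25.
v(1) ≈ 2.6458, v(1.25) ≈ 2.7839, v(2) ≈ 3.1623, v(2.25) ≈ 3.2787.
Sum = Σ Δx_i · v(x_i).
Sum ≈ 4.3596.

4.3596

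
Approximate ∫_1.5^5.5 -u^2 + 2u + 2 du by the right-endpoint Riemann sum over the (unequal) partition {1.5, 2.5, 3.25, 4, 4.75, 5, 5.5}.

Subinterval widths: 1, 0.75, 0.75, 0.75, 0.25, 0.5.
Right endpoints: 2.5, 3.25, 4, 4.75, 5, 5.5.
f(2.5) = 0.75, f(3.25) = -2.0625, f(4) = -6, f(4.75) = -11.0625, f(5) = -13, f(5.5) = -17.25.
Sum = Σ Δu_i · f(u_i).
Sum = -25.46875.

-25.46875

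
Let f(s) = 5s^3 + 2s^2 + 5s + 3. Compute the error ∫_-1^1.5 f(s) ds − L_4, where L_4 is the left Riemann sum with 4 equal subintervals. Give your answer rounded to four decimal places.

Exact integral: ∫_-1^1.5 f(s) ds ≈ 18.619792.
L_4 ≈ 8.032227.
Error ≈ 18.619792 − 8.032227 ≈ 10.5876.

10.5876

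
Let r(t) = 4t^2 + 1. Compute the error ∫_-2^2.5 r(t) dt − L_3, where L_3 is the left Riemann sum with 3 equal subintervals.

Exact integral: ∫_-2^2.5 r(t) dt = 36.
L_3 = 36.
Error = 36 − 36 = 0.

0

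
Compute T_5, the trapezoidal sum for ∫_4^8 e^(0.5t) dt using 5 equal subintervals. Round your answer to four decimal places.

Δt = (8 − 4)/5 = 0.8.
f(4) ≈ 7.3891, f(4.8) ≈ 11.0232, f(5.6) ≈ 16.4446, f(6.4) ≈ 24.5325, f(7.2) ≈ 36.5982, f(8) ≈ 54.5982.
T_5 = (Δt/2)·[f(t_0) + 2f(t_1) + ... + 2f(t_{4}) + f(t_5)].
Sum ≈ 95.6738.

95.6738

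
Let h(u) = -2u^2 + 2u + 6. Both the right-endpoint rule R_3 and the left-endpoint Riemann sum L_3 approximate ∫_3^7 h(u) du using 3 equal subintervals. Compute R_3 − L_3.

-96

R_3 ≈ -197.03703704.
L_3 ≈ -101.03703704.
R_3 − L_3 = -96.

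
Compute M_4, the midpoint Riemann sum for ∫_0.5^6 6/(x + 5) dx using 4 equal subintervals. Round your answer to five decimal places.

4.14732

Δx = (6 − 0.5)/4 = 1.375.
Midpoints: 1.1875, 2.5625, 3.9375, 5.3125.
f(1.1875) = 32/33, f(2.5625) = 96/121, f(3.9375) = 96/143, f(5.3125) = 32/55.
Sum = Δx · [f(1.1875) + f(2.5625) + f(3.9375) + f(5.3125)].
Sum ≈ 4.14732.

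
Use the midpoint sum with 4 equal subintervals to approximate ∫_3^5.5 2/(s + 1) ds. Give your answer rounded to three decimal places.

Δs = (5.5 − 3)/4 = 0.625.
Midpoints: 3.3125, 3.9375, 4.5625, 5.1875.
f(3.3125) = 32/69, f(3.9375) = 32/79, f(4.5625) = 32/89, f(5.1875) = 32/99.
Sum = Δs · [f(3.3125) + f(3.9375) + f(4.5625) + f(5.1875)].
Sum ≈ 0.970.

0.970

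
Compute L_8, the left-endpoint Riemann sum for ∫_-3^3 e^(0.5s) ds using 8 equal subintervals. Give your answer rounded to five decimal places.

Δs = (3 − (-3))/8 = 0.75.
Left endpoints: -3, -2.25, -1.5, -0.75, 0, 0.75, 1.5, 2.25.
f(-3) ≈ 0.22313, f(-2.25) ≈ 0.32465, f(-1.5) ≈ 0.47237, f(-0.75) ≈ 0.68729, f(0) ≈ 1.00000, f(0.75) ≈ 1.45499, f(1.5) ≈ 2.11700, f(2.25) ≈ 3.08022.
Sum = Δs · [f(-3) + f(-2.25) + f(-1.5) + ...].
Sum ≈ 7.01974.

7.01974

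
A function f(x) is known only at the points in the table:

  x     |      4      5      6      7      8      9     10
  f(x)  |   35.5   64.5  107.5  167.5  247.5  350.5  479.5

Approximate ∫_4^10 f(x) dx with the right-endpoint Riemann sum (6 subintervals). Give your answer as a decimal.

1417

Δx = 1.
Sum = 1·[64.5 + 107.5 + 167.5 + 247.5 + 350.5 + 479.5] = 1417.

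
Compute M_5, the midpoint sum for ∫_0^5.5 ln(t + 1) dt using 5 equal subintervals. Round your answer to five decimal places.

6.70663

Δt = (5.5 − 0)/5 = 1.1.
Midpoints: 0.55, 1.65, 2.75, 3.85, 4.95.
f(0.55) ≈ 0.43825, f(1.65) ≈ 0.97456, f(2.75) ≈ 1.32176, f(3.85) ≈ 1.57898, f(4.95) ≈ 1.78339.
Sum = Δt · [f(0.55) + f(1.65) + f(2.75) + f(3.85) + f(4.95)].
Sum ≈ 6.70663.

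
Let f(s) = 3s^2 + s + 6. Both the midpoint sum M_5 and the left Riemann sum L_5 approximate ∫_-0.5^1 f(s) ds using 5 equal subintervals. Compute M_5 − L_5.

M_5 = 10.46625.
L_5 = 10.005.
M_5 − L_5 = 0.46125.

0.46125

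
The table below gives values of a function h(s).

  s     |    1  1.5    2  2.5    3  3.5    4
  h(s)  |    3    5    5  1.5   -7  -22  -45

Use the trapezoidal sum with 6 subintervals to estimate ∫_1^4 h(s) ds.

Δs = 0.5.
T_6 = (0.5/2)·[3 + 2·5 + 2·5 + 2·1.5 + 2·(-7) + 2·(-22) + (-45)] = -19.25.

-19.25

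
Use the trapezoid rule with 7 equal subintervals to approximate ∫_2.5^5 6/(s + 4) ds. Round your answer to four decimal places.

Δs = (5 − 2.5)/7 = 5/14.
f(2.5) = 12/13, f(20/7) = 0.875, f(45/14) = 84/101, f(25/7) = 42/53, f(55/14) = 28/37, f(30/7) = 21/29, f(65/14) = 84/121, f(5) = 2/3.
T_7 = (Δs/2)·[f(s_0) + 2f(s_1) + ... + 2f(s_{6}) + f(s_7)].
Sum ≈ 1.9533.

1.9533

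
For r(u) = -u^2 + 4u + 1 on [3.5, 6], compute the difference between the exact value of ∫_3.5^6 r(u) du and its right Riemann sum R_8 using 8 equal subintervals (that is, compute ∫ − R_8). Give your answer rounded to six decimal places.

Exact integral: ∫_3.5^6 r(u) du ≈ -7.70833333.
R_8 ≈ -9.89746094.
Error ≈ -7.70833333 − (-9.89746094) ≈ 2.189128.

2.189128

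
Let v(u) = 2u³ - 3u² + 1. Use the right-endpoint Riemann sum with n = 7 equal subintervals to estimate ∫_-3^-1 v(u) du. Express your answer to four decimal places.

Δu = (-1 − (-3))/7 = 2/7.
Right endpoints: -19/7, -17/7, -15/7, -13/7, -11/7, -9/7, -1.
v(-19/7) = -20956/343, v(-17/7) = -15552/343, v(-15/7) = -11132/343, v(-13/7) = -7600/343, v(-11/7) = -4860/343, v(-9/7) = -2816/343, v(-1) = -4.
Sum = Δu · [v(-19/7) + v(-17/7) + v(-15/7) + ...].
Sum ≈ -53.5510.

-53.5510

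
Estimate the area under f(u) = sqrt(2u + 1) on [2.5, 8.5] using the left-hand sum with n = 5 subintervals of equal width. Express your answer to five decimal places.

19.46036

Δu = (8.5 − 2.5)/5 = 1.2.
Left endpoints: 2.5, 3.7, 4.9, 6.1, 7.3.
f(2.5) ≈ 2.44949, f(3.7) ≈ 2.89828, f(4.9) ≈ 3.28634, f(6.1) ≈ 3.63318, f(7.3) ≈ 3.94968.
Sum = Δu · [f(2.5) + f(3.7) + f(4.9) + f(6.1) + f(7.3)].
Sum ≈ 19.46036.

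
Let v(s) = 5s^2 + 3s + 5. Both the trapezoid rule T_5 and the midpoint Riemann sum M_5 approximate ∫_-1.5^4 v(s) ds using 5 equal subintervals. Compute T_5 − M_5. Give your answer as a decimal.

T_5 = 165.9625.
M_5 = 157.64375.
T_5 − M_5 = 8.31875.

8.31875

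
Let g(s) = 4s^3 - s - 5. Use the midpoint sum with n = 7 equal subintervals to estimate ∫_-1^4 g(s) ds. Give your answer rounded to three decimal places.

Δs = (4 − (-1))/7 = 5/7.
Midpoints: -9/14, 1/14, 11/14, 1.5, 31/14, 41/14, 51/14.
g(-9/14) = -1859/343, g(1/14) = -1739/343, g(11/14) = -1319/343, g(1.5) = 7, g(31/14) = 12421/343, g(41/14) = 31741/343, g(51/14) = 63361/343.
Sum = Δs · [g(-9/14) + g(1/14) + g(11/14) + ...].
Sum ≈ 218.673.

218.673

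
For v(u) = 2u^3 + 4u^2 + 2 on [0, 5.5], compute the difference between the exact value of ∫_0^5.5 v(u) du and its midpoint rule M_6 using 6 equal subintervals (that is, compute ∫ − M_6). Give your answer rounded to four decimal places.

7.8951

Exact integral: ∫_0^5.5 v(u) du ≈ 690.364583.
M_6 ≈ 682.469473.
Error ≈ 690.364583 − 682.469473 ≈ 7.8951.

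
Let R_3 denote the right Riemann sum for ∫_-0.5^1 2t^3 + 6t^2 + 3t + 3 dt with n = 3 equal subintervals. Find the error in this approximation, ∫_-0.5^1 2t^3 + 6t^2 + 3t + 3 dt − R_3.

-3.28125

Exact integral: ∫_-0.5^1 f(t) dt = 8.34375.
R_3 = 11.625.
Error = 8.34375 − 11.625 = -3.28125.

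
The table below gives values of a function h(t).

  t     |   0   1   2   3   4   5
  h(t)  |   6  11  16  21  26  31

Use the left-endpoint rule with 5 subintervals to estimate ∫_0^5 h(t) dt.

Δt = 1.
Sum = 1·[6 + 11 + 16 + 21 + 26] = 80.

80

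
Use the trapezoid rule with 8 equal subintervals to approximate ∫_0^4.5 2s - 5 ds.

Δs = (4.5 − 0)/8 = 0.5625.
f(0) = -5, f(0.5625) = -3.875, f(1.125) = -2.75, f(1.6875) = -1.625, f(2.25) = -0.5, f(2.8125) = 0.625, f(3.375) = 1.75, f(3.9375) = 2.875, f(4.5) = 4.
T_8 = (Δs/2)·[f(s_0) + 2f(s_1) + ... + 2f(s_{7}) + f(s_8)].
Sum = -2.25.

-2.25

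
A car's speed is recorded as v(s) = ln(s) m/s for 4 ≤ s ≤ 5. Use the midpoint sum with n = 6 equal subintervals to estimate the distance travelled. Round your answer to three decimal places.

Δs = (5 − 4)/6 = 1/6.
Midpoints: 49/12, 4.25, 53/12, 55/12, 4.75, 59/12.
v(49/12) ≈ 1.407, v(4.25) ≈ 1.447, v(53/12) ≈ 1.485, v(55/12) ≈ 1.522, v(4.75) ≈ 1.558, v(59/12) ≈ 1.593.
Sum = Δs · [v(49/12) + v(4.25) + v(53/12) + ...].
Sum ≈ 1.502.

1.502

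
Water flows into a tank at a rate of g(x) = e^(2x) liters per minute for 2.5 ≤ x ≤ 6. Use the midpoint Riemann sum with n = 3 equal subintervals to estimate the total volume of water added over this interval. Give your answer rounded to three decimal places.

Δx = (6 − 2.5)/3 = 7/6.
Midpoints: 37/12, 4.25, 65/12.
g(37/12) ≈ 476.595, g(4.25) ≈ 4914.769, g(65/12) ≈ 50682.367.
Sum = Δx · [g(37/12) + g(4.25) + g(65/12)].
Sum ≈ 65419.352.

65419.352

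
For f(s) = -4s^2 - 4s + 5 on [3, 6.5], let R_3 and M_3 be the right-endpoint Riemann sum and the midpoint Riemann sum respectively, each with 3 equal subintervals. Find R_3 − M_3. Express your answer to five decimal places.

-90.51389

R_3 ≈ -468.0925926.
M_3 ≈ -377.5787037.
R_3 − M_3 ≈ -90.51389.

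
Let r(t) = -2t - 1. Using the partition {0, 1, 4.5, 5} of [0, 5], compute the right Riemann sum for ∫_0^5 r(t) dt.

Subinterval widths: 1, 3.5, 0.5.
Right endpoints: 1, 4.5, 5.
r(1) = -3, r(4.5) = -10, r(5) = -11.
Sum = Σ Δt_i · r(t_i).
Sum = -43.5.

-43.5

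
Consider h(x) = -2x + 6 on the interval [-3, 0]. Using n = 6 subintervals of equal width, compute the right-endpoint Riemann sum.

25.5

Δx = (0 − (-3))/6 = 0.5.
Right endpoints: -2.5, -2, -1.5, -1, -0.5, 0.
h(-2.5) = 11, h(-2) = 10, h(-1.5) = 9, h(-1) = 8, h(-0.5) = 7, h(0) = 6.
Sum = Δx · [h(-2.5) + h(-2) + h(-1.5) + ...].
Sum = 25.5.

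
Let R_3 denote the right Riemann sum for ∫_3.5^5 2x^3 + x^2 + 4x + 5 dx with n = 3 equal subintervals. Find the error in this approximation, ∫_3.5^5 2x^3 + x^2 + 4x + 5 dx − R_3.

-47.40625

Exact integral: ∫_3.5^5 f(x) dx = 297.84375.
R_3 = 345.25.
Error = 297.84375 − 345.25 = -47.40625.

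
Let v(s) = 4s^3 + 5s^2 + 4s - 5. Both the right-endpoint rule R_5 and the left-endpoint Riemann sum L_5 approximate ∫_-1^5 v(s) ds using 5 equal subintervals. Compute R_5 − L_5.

R_5 = 1282.56.
L_5 = 504.96.
R_5 − L_5 = 777.6.

777.6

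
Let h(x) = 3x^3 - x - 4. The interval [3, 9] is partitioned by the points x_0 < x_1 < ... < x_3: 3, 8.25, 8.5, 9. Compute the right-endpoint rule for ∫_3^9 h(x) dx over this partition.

Subinterval widths: 5.25, 0.25, 0.5.
Right endpoints: 8.25, 8.5, 9.
h(8.25) = 1672.296875, h(8.5) = 1829.875, h(9) = 2174.
Sum = Σ Δx_i · h(x_i).
Sum = 10324.02734375.

10324.02734375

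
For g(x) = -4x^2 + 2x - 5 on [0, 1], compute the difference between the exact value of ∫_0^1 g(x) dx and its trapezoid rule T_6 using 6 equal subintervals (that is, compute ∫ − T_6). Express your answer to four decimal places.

Exact integral: ∫_0^1 g(x) dx ≈ -5.333333.
T_6 ≈ -5.351852.
Error ≈ -5.333333 − (-5.351852) ≈ 0.0185.

0.0185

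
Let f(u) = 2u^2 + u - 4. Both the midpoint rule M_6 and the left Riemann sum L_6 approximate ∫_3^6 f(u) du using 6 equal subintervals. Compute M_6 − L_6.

M_6 = 127.375.
L_6 = 113.5.
M_6 − L_6 = 13.875.

13.875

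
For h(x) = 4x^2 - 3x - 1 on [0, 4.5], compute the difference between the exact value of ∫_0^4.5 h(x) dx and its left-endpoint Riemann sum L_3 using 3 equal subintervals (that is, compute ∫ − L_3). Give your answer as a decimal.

Exact integral: ∫_0^4.5 h(x) dx = 86.625.
L_3 = 42.75.
Error = 86.625 − 42.75 = 43.875.

43.875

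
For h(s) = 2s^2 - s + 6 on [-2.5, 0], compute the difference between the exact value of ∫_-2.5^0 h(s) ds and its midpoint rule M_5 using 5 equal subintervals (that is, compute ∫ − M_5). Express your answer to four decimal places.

0.1042

Exact integral: ∫_-2.5^0 h(s) ds ≈ 28.541667.
M_5 = 28.4375.
Error ≈ 28.541667 − 28.4375 ≈ 0.1042.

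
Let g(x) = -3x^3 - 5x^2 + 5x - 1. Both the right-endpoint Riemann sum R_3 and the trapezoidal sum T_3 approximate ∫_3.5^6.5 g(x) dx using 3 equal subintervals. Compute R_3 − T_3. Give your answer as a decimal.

-415.125

R_3 = -1980.625.
T_3 = -1565.5.
R_3 − T_3 = -415.125.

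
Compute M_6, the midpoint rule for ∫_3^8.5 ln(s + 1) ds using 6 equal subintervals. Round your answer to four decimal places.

10.3471

Δs = (8.5 − 3)/6 = 11/12.
Midpoints: 83/24, 4.375, 127/24, 149/24, 7.125, 193/24.
f(83/24) ≈ 1.4948, f(4.375) ≈ 1.6818, f(127/24) ≈ 1.8392, f(149/24) ≈ 1.9752, f(7.125) ≈ 2.0949, f(193/24) ≈ 2.2018.
Sum = Δs · [f(83/24) + f(4.375) + f(127/24) + ...].
Sum ≈ 10.3471.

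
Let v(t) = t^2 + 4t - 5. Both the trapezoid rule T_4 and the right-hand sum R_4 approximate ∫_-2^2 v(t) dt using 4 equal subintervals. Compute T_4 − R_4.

-8

T_4 = -14.
R_4 = -6.
T_4 − R_4 = -8.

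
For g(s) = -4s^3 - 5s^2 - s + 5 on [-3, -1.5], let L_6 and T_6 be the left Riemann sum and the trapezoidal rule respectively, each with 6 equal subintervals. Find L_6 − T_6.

L_6 = 55.5625.
T_6 = 47.78125.
L_6 − T_6 = 7.78125.

7.78125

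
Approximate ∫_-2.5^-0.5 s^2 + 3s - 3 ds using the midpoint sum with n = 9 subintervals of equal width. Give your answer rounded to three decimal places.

-9.842

Δs = (-0.5 − (-2.5))/9 = 2/9.
Midpoints: -43/18, -13/6, -35/18, -31/18, -1.5, -23/18, -19/18, -5/6, -11/18.
f(-43/18) = -1445/324, f(-13/6) = -173/36, f(-35/18) = -1637/324, f(-31/18) = -1685/324, f(-1.5) = -5.25, f(-23/18) = -1685/324, f(-19/18) = -1637/324, f(-5/6) = -173/36, f(-11/18) = -1445/324.
Sum = Δs · [f(-43/18) + f(-13/6) + f(-35/18) + ...].
Sum ≈ -9.842.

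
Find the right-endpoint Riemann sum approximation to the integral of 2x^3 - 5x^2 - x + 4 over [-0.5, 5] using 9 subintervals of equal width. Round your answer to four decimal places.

153.4342

Δx = (5 − (-0.5))/9 = 11/18.
Right endpoints: 1/9, 13/18, 4/3, 35/18, 23/9, 19/6, 34/9, 79/18, 5.
f(1/9) = 2792/729, f(13/18) = 2075/1458, f(4/3) = -40/27, f(35/18) = -1564/729, f(23/9) = 1582/729, f(19/6) = 767/54, f(34/9) = 26750/729, f(79/18) = 52765/729, f(5) = 124.
Sum = Δx · [f(1/9) + f(13/18) + f(4/3) + ...].
Sum ≈ 153.4342.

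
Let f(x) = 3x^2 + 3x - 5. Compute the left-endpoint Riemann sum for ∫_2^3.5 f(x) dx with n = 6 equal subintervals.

Δx = (3.5 − 2)/6 = 0.25.
Left endpoints: 2, 2.25, 2.5, 2.75, 3, 3.25.
f(2) = 13, f(2.25) = 16.9375, f(2.5) = 21.25, f(2.75) = 25.9375, f(3) = 31, f(3.25) = 36.4375.
Sum = Δx · [f(2) + f(2.25) + f(2.5) + ...].
Sum = 36.140625.

36.140625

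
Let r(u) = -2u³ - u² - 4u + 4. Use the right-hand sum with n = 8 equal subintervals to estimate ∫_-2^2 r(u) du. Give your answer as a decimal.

Δu = (2 − (-2))/8 = 0.5.
Right endpoints: -1.5, -1, -0.5, 0, 0.5, 1, 1.5, 2.
r(-1.5) = 14.5, r(-1) = 9, r(-0.5) = 6, r(0) = 4, r(0.5) = 1.5, r(1) = -3, r(1.5) = -11, r(2) = -24.
Sum = Δu · [r(-1.5) + r(-1) + r(-0.5) + ...].
Sum = -1.5.

-1.5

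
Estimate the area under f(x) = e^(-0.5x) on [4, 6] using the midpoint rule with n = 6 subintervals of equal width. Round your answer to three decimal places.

0.171

Δx = (6 − 4)/6 = 1/3.
Midpoints: 25/6, 4.5, 29/6, 31/6, 5.5, 35/6.
f(25/6) ≈ 0.125, f(4.5) ≈ 0.105, f(29/6) ≈ 0.089, f(31/6) ≈ 0.076, f(5.5) ≈ 0.064, f(35/6) ≈ 0.054.
Sum = Δx · [f(25/6) + f(4.5) + f(29/6) + ...].
Sum ≈ 0.171.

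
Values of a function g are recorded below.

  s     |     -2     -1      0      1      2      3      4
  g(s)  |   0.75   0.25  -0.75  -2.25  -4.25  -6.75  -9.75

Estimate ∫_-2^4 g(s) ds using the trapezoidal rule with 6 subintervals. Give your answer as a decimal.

-18.25

Δs = 1.
T_6 = (1/2)·[0.75 + 2·0.25 + 2·(-0.75) + 2·(-2.25) + 2·(-4.25) + 2·(-6.75) + (-9.75)] = -18.25.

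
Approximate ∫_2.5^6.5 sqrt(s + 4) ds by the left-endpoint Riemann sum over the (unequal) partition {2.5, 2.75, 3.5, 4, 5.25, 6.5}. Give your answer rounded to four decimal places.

Subinterval widths: 0.25, 0.75, 0.5, 1.25, 1.25.
Left endpoints: 2.5, 2.75, 3.5, 4, 5.25.
f(2.5) ≈ 2.5495, f(2.75) ≈ 2.5981, f(3.5) ≈ 2.7386, f(4) ≈ 2.8284, f(5.25) ≈ 3.0414.
Sum = Σ Δs_i · f(s_i).
Sum ≈ 11.2925.

11.2925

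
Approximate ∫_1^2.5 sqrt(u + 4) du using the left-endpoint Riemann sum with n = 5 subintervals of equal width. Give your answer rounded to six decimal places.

Δu = (2.5 − 1)/5 = 0.3.
Left endpoints: 1, 1.3, 1.6, 1.9, 2.2.
f(1) ≈ 2.236068, f(1.3) ≈ 2.302173, f(1.6) ≈ 2.366432, f(1.9) ≈ 2.428992, f(2.2) ≈ 2.489980.
Sum = Δu · [f(1) + f(1.3) + f(1.6) + f(1.9) + f(2.2)].
Sum ≈ 3.547093.

3.547093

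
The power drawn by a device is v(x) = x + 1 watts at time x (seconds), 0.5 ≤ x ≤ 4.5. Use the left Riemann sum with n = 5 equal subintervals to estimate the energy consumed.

12.4

Δx = (4.5 − 0.5)/5 = 0.8.
Left endpoints: 0.5, 1.3, 2.1, 2.9, 3.7.
v(0.5) = 1.5, v(1.3) = 2.3, v(2.1) = 3.1, v(2.9) = 3.9, v(3.7) = 4.7.
Sum = Δx · [v(0.5) + v(1.3) + v(2.1) + v(2.9) + v(3.7)].
Sum = 12.4.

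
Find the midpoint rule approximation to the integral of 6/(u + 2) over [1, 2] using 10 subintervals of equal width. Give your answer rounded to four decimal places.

Δu = (2 − 1)/10 = 0.1.
Midpoints: 1.05, 1.15, 1.25, 1.35, 1.45, 1.55, 1.65, 1.75, 1.85, 1.95.
f(1.05) = 120/61, f(1.15) = 40/21, f(1.25) = 24/13, f(1.35) = 120/67, f(1.45) = 40/23, f(1.55) = 120/71, f(1.65) = 120/73, f(1.75) = 1.6, f(1.85) = 120/77, f(1.95) = 120/79.
Sum = Δu · [f(1.05) + f(1.15) + f(1.25) + ...].
Sum ≈ 1.7260.

1.7260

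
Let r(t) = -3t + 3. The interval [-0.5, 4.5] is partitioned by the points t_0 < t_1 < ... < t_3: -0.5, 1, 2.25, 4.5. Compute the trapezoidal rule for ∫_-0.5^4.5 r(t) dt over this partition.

Subinterval widths: 1.5, 1.25, 2.25.
r(-0.5) = 4.5, r(1) = 0, r(2.25) = -3.75, r(4.5) = -10.5.
On each subinterval the trapezoid contributes (Δt_i/2)·[r(t_{i-1}) + r(t_i)].
Sum = -15.

-15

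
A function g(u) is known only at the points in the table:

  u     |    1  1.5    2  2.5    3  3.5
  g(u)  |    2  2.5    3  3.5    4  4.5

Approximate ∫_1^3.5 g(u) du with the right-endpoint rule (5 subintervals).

Δu = 0.5.
Sum = 0.5·[2.5 + 3 + 3.5 + 4 + 4.5] = 8.75.

8.75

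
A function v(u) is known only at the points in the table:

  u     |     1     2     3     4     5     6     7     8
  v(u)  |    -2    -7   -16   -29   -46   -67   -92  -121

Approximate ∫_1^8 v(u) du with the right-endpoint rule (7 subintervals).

Δu = 1.
Sum = 1·[(-7) + (-16) + (-29) + (-46) + (-67) + (-92) + (-121)] = -378.

-378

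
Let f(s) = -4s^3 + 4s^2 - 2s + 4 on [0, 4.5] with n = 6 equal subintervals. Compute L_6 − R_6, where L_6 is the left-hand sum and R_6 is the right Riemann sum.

219.375

L_6 = -190.828125.
R_6 = -410.203125.
L_6 − R_6 = 219.375.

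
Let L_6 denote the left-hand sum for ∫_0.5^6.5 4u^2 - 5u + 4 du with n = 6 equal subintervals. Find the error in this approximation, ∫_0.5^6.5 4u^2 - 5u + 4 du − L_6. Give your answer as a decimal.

65

Exact integral: ∫_0.5^6.5 f(u) du = 285.
L_6 = 220.
Error = 285 − 220 = 65.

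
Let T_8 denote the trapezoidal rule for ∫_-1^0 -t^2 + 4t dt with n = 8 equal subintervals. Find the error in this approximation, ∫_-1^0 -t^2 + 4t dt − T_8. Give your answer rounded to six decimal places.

0.002604

Exact integral: ∫_-1^0 f(t) dt ≈ -2.33333333.
T_8 = -2.3359375.
Error ≈ -2.33333333 − (-2.3359375) ≈ 0.002604.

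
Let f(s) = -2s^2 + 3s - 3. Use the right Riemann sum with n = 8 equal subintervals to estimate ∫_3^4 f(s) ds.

-17.859375

Δs = (4 − 3)/8 = 0.125.
Right endpoints: 3.125, 3.25, 3.375, 3.5, 3.625, 3.75, 3.875, 4.
f(3.125) = -13.15625, f(3.25) = -14.375, f(3.375) = -15.65625, f(3.5) = -17, f(3.625) = -18.40625, f(3.75) = -19.875, f(3.875) = -21.40625, f(4) = -23.
Sum = Δs · [f(3.125) + f(3.25) + f(3.375) + ...].
Sum = -17.859375.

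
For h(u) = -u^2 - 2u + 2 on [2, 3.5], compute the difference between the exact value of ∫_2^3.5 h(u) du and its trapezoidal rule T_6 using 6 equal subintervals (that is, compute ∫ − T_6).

0.015625

Exact integral: ∫_2^3.5 h(u) du = -16.875.
T_6 = -16.890625.
Error = -16.875 − (-16.890625) = 0.015625.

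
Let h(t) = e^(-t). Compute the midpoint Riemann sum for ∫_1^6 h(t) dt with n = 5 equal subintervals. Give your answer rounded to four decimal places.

0.3506

Δt = (6 − 1)/5 = 1.
Midpoints: 1.5, 2.5, 3.5, 4.5, 5.5.
h(1.5) ≈ 0.2231, h(2.5) ≈ 0.0821, h(3.5) ≈ 0.0302, h(4.5) ≈ 0.0111, h(5.5) ≈ 0.0041.
Sum = Δt · [h(1.5) + h(2.5) + h(3.5) + h(4.5) + h(5.5)].
Sum ≈ 0.3506.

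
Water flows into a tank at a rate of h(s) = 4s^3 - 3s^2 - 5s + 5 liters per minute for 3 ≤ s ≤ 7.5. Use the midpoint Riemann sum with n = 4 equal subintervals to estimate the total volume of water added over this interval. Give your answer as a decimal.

2564.0859375

Δs = (7.5 − 3)/4 = 1.125.
Midpoints: 3.5625, 4.6875, 5.8125, 6.9375.
h(3.5625) = 133085/1024, h(4.6875) = 335495/1024, h(5.8125) = 675929/1024, h(6.9375) = 1189379/1024.
Sum = Δs · [h(3.5625) + h(4.6875) + h(5.8125) + h(6.9375)].
Sum = 2564.0859375.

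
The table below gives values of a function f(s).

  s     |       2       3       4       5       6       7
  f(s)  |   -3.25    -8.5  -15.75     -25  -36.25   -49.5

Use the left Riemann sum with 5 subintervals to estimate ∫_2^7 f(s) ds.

Δs = 1.
Sum = 1·[(-3.25) + (-8.5) + (-15.75) + (-25) + (-36.25)] = -88.75.

-88.75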